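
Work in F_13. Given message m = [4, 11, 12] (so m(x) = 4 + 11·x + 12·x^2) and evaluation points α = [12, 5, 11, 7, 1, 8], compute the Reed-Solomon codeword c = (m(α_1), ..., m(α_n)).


c = [5, 8, 4, 6, 1, 2]

Message polynomial: m(x) = 4 + 11·x + 12·x^2 (mod 13).
For each evaluation point α_i, compute m(α_i) mod 13:
  α_1 = 12: Horner steps 12 → 12 → 5, so m(12) = 5.
  α_2 = 5: Horner steps 12 → 6 → 8, so m(5) = 8.
  α_3 = 11: Horner steps 12 → 0 → 4, so m(11) = 4.
  α_4 = 7: Horner steps 12 → 4 → 6, so m(7) = 6.
  α_5 = 1: Horner steps 12 → 10 → 1, so m(1) = 1.
  α_6 = 8: Horner steps 12 → 3 → 2, so m(8) = 2.
Codeword c = [5, 8, 4, 6, 1, 2] ∈ F_13^6.


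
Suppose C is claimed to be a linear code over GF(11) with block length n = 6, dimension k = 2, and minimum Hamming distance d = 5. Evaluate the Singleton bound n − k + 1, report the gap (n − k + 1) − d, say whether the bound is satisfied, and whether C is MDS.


Singleton RHS = n − k + 1 = 5, slack = 0, bound satisfied, MDS.

Singleton bound: d ≤ n − k + 1.
Here n = 6, k = 2, so n − k + 1 = 5.
Given d = 5, check d ≤ 5: YES.
Slack = (n − k + 1) − d = 0.
The code is MDS (slack = 0).
Description: the claimed parameters are [6, 2, 5]_11; such a code would be MDS (meets Singleton bound).


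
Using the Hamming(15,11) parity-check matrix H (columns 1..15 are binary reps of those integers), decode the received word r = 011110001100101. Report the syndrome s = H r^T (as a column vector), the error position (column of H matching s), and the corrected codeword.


s = (0, 0, 0, 1)^T, error position = 1, corrected codeword c = 111110001100101

Compute s = H r^T mod 2 one row at a time:
  s_1 = 0 + 1 + 1 + 0 + 0 + 1 + 0 + 1 = 4 ≡ 0 (mod 2).
  s_2 = 1 + 1 + 0 + 0 + 0 + 1 + 0 + 1 = 4 ≡ 0 (mod 2).
  s_3 = 1 + 1 + 0 + 0 + 1 + 0 + 0 + 1 = 4 ≡ 0 (mod 2).
  s_4 = 0 + 1 + 1 + 0 + 1 + 0 + 1 + 1 = 5 ≡ 1 (mod 2).
s = (0, 0, 0, 1)^T — this equals column 1 of H (binary 0001), so error is at position 1.
Correct: flip bit 1 of r = 011110001100101 to get c = 111110001100101.


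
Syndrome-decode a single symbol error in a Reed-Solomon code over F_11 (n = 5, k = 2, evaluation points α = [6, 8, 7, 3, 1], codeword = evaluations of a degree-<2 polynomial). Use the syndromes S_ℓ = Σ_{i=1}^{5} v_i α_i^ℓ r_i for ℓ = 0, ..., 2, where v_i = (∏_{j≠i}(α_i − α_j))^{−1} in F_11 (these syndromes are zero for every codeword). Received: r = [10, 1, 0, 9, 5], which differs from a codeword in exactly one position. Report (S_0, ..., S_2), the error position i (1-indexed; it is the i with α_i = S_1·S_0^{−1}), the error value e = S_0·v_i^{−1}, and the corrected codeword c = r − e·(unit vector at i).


S = (2, 6, 7), error at position 4, error magnitude e = 2, c = [10, 1, 0, 7, 5].

Step 1: column multipliers v_i = (∏_{j≠i}(α_i − α_j))^{−1} mod 11.
  i = 1 (α = 6): (6−8)(6−7)(6−3)(6−1) = (−2)·(−1)·3·5 = 30 ≡ 8, so v_1 = 8^{−1} = 7 (mod 11).
  i = 2 (α = 8): (8−6)(8−7)(8−3)(8−1) = 2·1·5·7 = 70 ≡ 4, so v_2 = 4^{−1} = 3 (mod 11).
  i = 3 (α = 7): (7−6)(7−8)(7−3)(7−1) = 1·(−1)·4·6 = −24 ≡ 9, so v_3 = 9^{−1} = 5 (mod 11).
  i = 4 (α = 3): (3−6)(3−8)(3−7)(3−1) = (−3)·(−5)·(−4)·2 = −120 ≡ 1, so v_4 = 1^{−1} = 1 (mod 11).
  i = 5 (α = 1): (1−6)(1−8)(1−7)(1−3) = (−5)·(−7)·(−6)·(−2) = 420 ≡ 2, so v_5 = 2^{−1} = 6 (mod 11).
  v = [7, 3, 5, 1, 6].
Step 2: syndromes of r = [10, 1, 0, 9, 5] (all sums mod 11).
  S_0 = Σ v_i r_i = 7·10 + 3·1 + 5·0 + 1·9 + 6·5 = 112 ≡ 2.
  S_1 = Σ v_i α_i r_i = 7·6·10 + 3·8·1 + 5·7·0 + 1·3·9 + 6·1·5 = 501 ≡ 6.
  α_i^2 mod 11 = [3, 9, 5, 9, 1].
  S_2 = Σ v_i α_i^2 r_i = 7·3·10 + 3·9·1 + 5·5·0 + 1·9·9 + 6·1·5 = 348 ≡ 7.
  S = (2, 6, 7) ≠ 0, so r is not a codeword (an error is present).
Step 3: locate the error. For a single error e at position i, S_ℓ = v_i·e·α_i^ℓ, so α_err = S_1/S_0.
  S_0^{−1} = 2^{−1} = 6 (mod 11), so α_err = 6·6 = 36 ≡ 3 = α_4. Error position i = 4.
  Consistency check: S_2/S_1 = 7·2 = 14 ≡ 3 = α_err ✓ (single-error assumption holds).
Step 4: error magnitude e = S_0/v_4 = S_0·∏_{j≠4}(α_4 − α_j) = 2·1 = 2 ≡ 2 (mod 11).
Step 5: correct position 4: c_4 = r_4 − e = 9 − 2 ≡ 7 (mod 11). Hence c = [10, 1, 0, 7, 5].
  Check: interpolating c through the α_i gives m(x) = 4 + 1·x (degree < 2) with m(α_i) = c_i for every i, so c is indeed a codeword.


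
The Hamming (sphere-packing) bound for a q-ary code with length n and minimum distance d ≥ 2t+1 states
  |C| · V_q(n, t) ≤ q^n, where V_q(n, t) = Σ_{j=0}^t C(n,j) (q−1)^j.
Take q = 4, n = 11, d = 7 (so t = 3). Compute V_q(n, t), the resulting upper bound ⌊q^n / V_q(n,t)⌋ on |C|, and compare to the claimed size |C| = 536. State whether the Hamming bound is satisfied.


V_q(n, t) = 4984, q^n = 4194304, Hamming bound = 841, |C| = 536 ≤ bound (satisfied).

Step 1: Compute V_q(n, t) = Σ_{j=0}^3 C(n, j) (q−1)^j.
  j = 0: C(11,0)·(3)^0 = 1·1 = 1.
  j = 1: C(11,1)·(3)^1 = 11·3 = 33.
  j = 2: C(11,2)·(3)^2 = 55·9 = 495.
  j = 3: C(11,3)·(3)^3 = 165·27 = 4455.
  V_q(n, t) = 1 + 33 + 495 + 4455 = 4984.
Step 2: q^n = 4^11 = 4194304.
Step 3: Hamming bound ⌊q^n / V_q(n,t)⌋ = ⌊4194304/4984⌋ = 841.
Step 4: Compare |C| = 536 to 841: satisfied.
The claimed |C| lies below the Hamming bound.


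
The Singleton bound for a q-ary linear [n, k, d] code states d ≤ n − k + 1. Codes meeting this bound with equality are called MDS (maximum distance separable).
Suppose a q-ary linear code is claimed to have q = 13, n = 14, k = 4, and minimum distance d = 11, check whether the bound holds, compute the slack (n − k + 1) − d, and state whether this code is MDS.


Singleton RHS = n − k + 1 = 11, slack = 0, bound satisfied, MDS.

Singleton bound: d ≤ n − k + 1.
Here n = 14, k = 4, so n − k + 1 = 11.
Given d = 11, check d ≤ 11: YES.
Slack = (n − k + 1) − d = 0.
The code is MDS (slack = 0).
Description: the claimed parameters are [14, 4, 11]_13; such a code would be MDS (meets Singleton bound).


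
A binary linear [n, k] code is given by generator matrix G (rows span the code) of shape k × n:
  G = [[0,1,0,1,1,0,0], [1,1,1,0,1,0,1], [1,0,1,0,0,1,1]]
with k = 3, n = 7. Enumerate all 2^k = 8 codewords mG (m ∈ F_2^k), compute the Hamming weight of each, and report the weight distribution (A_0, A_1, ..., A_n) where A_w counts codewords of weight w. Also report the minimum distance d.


Weight distribution: A_0 = 1, A_2 = 1, A_3 = 2, A_4 = 2, A_5 = 1, A_7 = 1. Minimum distance d = 2.

Enumerate all 2^3 = 8 messages m ∈ F_2^3.
For each, compute codeword c = mG in F_2^7, then tally its weight.
  m = 000 → c = 0000000, weight = 0.
  m = 100 → c = 0101100, weight = 3.
  m = 010 → c = 1110101, weight = 5.
  m = 110 → c = 1011001, weight = 4.
  m = 001 → c = 1010011, weight = 4.
  m = 101 → c = 1111111, weight = 7.
  m = 011 → c = 0100110, weight = 3.
  m = 111 → c = 0001010, weight = 2.
Tally weights:
  weight 0: 1 codewords.
  weight 2: 1 codewords.
  weight 3: 2 codewords.
  weight 4: 2 codewords.
  weight 5: 1 codewords.
  weight 7: 1 codewords.
Minimum distance d = smallest w > 0 with A_w > 0 = 2.
Sanity: Σ A_w = 8 = 2^3 = 8 ✓.


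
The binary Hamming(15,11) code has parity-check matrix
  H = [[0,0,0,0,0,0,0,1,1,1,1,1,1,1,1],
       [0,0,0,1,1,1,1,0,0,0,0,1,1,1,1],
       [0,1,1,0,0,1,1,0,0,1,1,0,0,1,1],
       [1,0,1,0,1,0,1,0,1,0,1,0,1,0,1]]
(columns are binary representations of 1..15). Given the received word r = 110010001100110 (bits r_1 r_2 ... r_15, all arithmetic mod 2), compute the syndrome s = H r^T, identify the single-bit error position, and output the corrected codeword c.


s = (0, 1, 1, 0)^T, error position = 6, corrected codeword c = 110011001100110

Compute s = H r^T mod 2 one row at a time:
  s_1 = 0 + 1 + 1 + 0 + 0 + 1 + 1 + 0 = 4 ≡ 0 (mod 2).
  s_2 = 0 + 1 + 0 + 0 + 0 + 1 + 1 + 0 = 3 ≡ 1 (mod 2).
  s_3 = 1 + 0 + 0 + 0 + 1 + 0 + 1 + 0 = 3 ≡ 1 (mod 2).
  s_4 = 1 + 0 + 1 + 0 + 1 + 0 + 1 + 0 = 4 ≡ 0 (mod 2).
s = (0, 1, 1, 0)^T — this equals column 6 of H (binary 0110), so error is at position 6.
Correct: flip bit 6 of r = 110010001100110 to get c = 110011001100110.


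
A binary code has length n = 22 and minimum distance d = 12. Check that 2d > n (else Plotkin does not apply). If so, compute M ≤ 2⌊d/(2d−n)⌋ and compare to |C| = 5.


Plotkin bound M ≤ 12; given |C| = 5 ≤ bound (satisfied).

Check applicability: 2d = 24, n = 22.
2d − n = 2 > 0, so Plotkin applies.
Compute d/(2d−n) = 12/2 ≈ 6.0000.
⌊d/(2d−n)⌋ = 6.
Plotkin bound: M ≤ 2·6 = 12.
Given |C| = 5, check: satisfied.
This |C| is below the Plotkin bound.


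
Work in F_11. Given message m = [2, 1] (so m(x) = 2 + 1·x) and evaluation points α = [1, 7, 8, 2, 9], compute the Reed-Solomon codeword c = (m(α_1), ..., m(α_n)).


c = [3, 9, 10, 4, 0]

Message polynomial: m(x) = 2 + 1·x (mod 11).
For each evaluation point α_i, compute m(α_i) mod 11:
  α_1 = 1: Horner steps 1 → 3, so m(1) = 3.
  α_2 = 7: Horner steps 1 → 9, so m(7) = 9.
  α_3 = 8: Horner steps 1 → 10, so m(8) = 10.
  α_4 = 2: Horner steps 1 → 4, so m(2) = 4.
  α_5 = 9: Horner steps 1 → 0, so m(9) = 0.
Codeword c = [3, 9, 10, 4, 0] ∈ F_11^5.


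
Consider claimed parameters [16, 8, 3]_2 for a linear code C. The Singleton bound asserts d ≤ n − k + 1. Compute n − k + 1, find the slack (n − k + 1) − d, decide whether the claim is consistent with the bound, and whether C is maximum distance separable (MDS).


Singleton RHS = n − k + 1 = 9, slack = 6, bound satisfied, not MDS.

Singleton bound: d ≤ n − k + 1.
Here n = 16, k = 8, so n − k + 1 = 9.
Given d = 3, check d ≤ 9: YES.
Slack = (n − k + 1) − d = 6.
The code is NOT MDS (slack = 6 > 0).
Description: the claimed parameters are [16, 8, 3]_2; such a code would be non-MDS.


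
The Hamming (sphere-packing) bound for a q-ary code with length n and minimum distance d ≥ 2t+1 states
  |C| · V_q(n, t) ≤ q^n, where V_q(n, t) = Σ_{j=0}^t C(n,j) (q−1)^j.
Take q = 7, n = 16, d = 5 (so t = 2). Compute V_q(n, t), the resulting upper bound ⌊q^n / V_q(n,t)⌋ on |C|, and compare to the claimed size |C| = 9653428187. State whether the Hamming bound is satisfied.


V_q(n, t) = 4417, q^n = 33232930569601, Hamming bound = 7523869270, |C| = 9653428187 > bound (violated).

Step 1: Compute V_q(n, t) = Σ_{j=0}^2 C(n, j) (q−1)^j.
  j = 0: C(16,0)·(6)^0 = 1·1 = 1.
  j = 1: C(16,1)·(6)^1 = 16·6 = 96.
  j = 2: C(16,2)·(6)^2 = 120·36 = 4320.
  V_q(n, t) = 1 + 96 + 4320 = 4417.
Step 2: q^n = 7^16 = 33232930569601.
Step 3: Hamming bound ⌊q^n / V_q(n,t)⌋ = ⌊33232930569601/4417⌋ = 7523869270.
Step 4: Compare |C| = 9653428187 to 7523869270: violated.
The claimed |C| lies above the Hamming bound, so no 7-ary code of length 16 with d ≥ 5 can have 9653428187 codewords.


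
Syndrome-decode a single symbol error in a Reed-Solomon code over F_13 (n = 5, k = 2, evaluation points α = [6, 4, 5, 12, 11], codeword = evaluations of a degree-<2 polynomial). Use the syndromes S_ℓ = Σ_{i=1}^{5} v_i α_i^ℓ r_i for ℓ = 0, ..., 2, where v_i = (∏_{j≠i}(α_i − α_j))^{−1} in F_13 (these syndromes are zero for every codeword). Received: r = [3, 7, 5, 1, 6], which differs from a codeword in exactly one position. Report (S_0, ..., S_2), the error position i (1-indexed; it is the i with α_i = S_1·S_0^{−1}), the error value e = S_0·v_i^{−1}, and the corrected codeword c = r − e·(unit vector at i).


S = (8, 5, 8), error at position 4, error magnitude e = 10, c = [3, 7, 5, 4, 6].

Step 1: column multipliers v_i = (∏_{j≠i}(α_i − α_j))^{−1} mod 13.
  i = 1 (α = 6): (6−4)(6−5)(6−12)(6−11) = 2·1·(−6)·(−5) = 60 ≡ 8, so v_1 = 8^{−1} = 5 (mod 13).
  i = 2 (α = 4): (4−6)(4−5)(4−12)(4−11) = (−2)·(−1)·(−8)·(−7) = 112 ≡ 8, so v_2 = 8^{−1} = 5 (mod 13).
  i = 3 (α = 5): (5−6)(5−4)(5−12)(5−11) = (−1)·1·(−7)·(−6) = −42 ≡ 10, so v_3 = 10^{−1} = 4 (mod 13).
  i = 4 (α = 12): (12−6)(12−4)(12−5)(12−11) = 6·8·7·1 = 336 ≡ 11, so v_4 = 11^{−1} = 6 (mod 13).
  i = 5 (α = 11): (11−6)(11−4)(11−5)(11−12) = 5·7·6·(−1) = −210 ≡ 11, so v_5 = 11^{−1} = 6 (mod 13).
  v = [5, 5, 4, 6, 6].
Step 2: syndromes of r = [3, 7, 5, 1, 6] (all sums mod 13).
  S_0 = Σ v_i r_i = 5·3 + 5·7 + 4·5 + 6·1 + 6·6 = 112 ≡ 8.
  S_1 = Σ v_i α_i r_i = 5·6·3 + 5·4·7 + 4·5·5 + 6·12·1 + 6·11·6 = 798 ≡ 5.
  α_i^2 mod 13 = [10, 3, 12, 1, 4].
  S_2 = Σ v_i α_i^2 r_i = 5·10·3 + 5·3·7 + 4·12·5 + 6·1·1 + 6·4·6 = 645 ≡ 8.
  S = (8, 5, 8) ≠ 0, so r is not a codeword (an error is present).
Step 3: locate the error. For a single error e at position i, S_ℓ = v_i·e·α_i^ℓ, so α_err = S_1/S_0.
  S_0^{−1} = 8^{−1} = 5 (mod 13), so α_err = 5·5 = 25 ≡ 12 = α_4. Error position i = 4.
  Consistency check: S_2/S_1 = 8·8 = 64 ≡ 12 = α_err ✓ (single-error assumption holds).
Step 4: error magnitude e = S_0/v_4 = S_0·∏_{j≠4}(α_4 − α_j) = 8·11 = 88 ≡ 10 (mod 13).
Step 5: correct position 4: c_4 = r_4 − e = 1 − 10 ≡ 4 (mod 13). Hence c = [3, 7, 5, 4, 6].
  Check: interpolating c through the α_i gives m(x) = 2 + 11·x (degree < 2) with m(α_i) = c_i for every i, so c is indeed a codeword.


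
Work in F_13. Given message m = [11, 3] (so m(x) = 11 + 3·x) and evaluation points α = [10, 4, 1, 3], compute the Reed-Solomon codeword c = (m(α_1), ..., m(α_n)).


c = [2, 10, 1, 7]

Message polynomial: m(x) = 11 + 3·x (mod 13).
For each evaluation point α_i, compute m(α_i) mod 13:
  α_1 = 10: Horner steps 3 → 2, so m(10) = 2.
  α_2 = 4: Horner steps 3 → 10, so m(4) = 10.
  α_3 = 1: Horner steps 3 → 1, so m(1) = 1.
  α_4 = 3: Horner steps 3 → 7, so m(3) = 7.
Codeword c = [2, 10, 1, 7] ∈ F_13^4.


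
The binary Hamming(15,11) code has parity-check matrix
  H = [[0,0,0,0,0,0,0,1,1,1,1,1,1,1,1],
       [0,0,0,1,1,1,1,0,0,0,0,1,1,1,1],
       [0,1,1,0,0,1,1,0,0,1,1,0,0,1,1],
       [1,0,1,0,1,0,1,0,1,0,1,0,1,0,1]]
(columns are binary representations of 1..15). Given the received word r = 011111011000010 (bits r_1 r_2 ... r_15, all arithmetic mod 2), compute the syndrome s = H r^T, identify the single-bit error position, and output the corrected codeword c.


s = (1, 0, 0, 1)^T, error position = 9, corrected codeword c = 011111010000010

Compute s = H r^T mod 2 one row at a time:
  s_1 = 1 + 1 + 0 + 0 + 0 + 0 + 1 + 0 = 3 ≡ 1 (mod 2).
  s_2 = 1 + 1 + 1 + 0 + 0 + 0 + 1 + 0 = 4 ≡ 0 (mod 2).
  s_3 = 1 + 1 + 1 + 0 + 0 + 0 + 1 + 0 = 4 ≡ 0 (mod 2).
  s_4 = 0 + 1 + 1 + 0 + 1 + 0 + 0 + 0 = 3 ≡ 1 (mod 2).
s = (1, 0, 0, 1)^T — this equals column 9 of H (binary 1001), so error is at position 9.
Correct: flip bit 9 of r = 011111011000010 to get c = 011111010000010.


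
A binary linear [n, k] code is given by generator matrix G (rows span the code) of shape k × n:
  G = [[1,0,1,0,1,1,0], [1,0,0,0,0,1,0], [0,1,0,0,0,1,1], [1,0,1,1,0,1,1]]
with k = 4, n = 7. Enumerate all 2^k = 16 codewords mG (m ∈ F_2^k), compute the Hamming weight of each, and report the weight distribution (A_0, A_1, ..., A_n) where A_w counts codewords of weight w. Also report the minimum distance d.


Weight distribution: A_0 = 1, A_2 = 2, A_3 = 4, A_4 = 5, A_5 = 4. Minimum distance d = 2.

Enumerate all 2^4 = 16 messages m ∈ F_2^4.
For each, compute codeword c = mG in F_2^7, then tally its weight.
  m = 0000 → c = 0000000, weight = 0.
  m = 1000 → c = 1010110, weight = 4.
  m = 0100 → c = 1000010, weight = 2.
  m = 1100 → c = 0010100, weight = 2.
  m = 0010 → c = 0100011, weight = 3.
  m = 1010 → c = 1110101, weight = 5.
  m = 0110 → c = 1100001, weight = 3.
  m = 1110 → c = 0110111, weight = 5.
  m = 0001 → c = 1011011, weight = 5.
  m = 1001 → c = 0001101, weight = 3.
  m = 0101 → c = 0011001, weight = 3.
  m = 1101 → c = 1001111, weight = 5.
  m = 0011 → c = 1111000, weight = 4.
  m = 1011 → c = 0101110, weight = 4.
  m = 0111 → c = 0111010, weight = 4.
  m = 1111 → c = 1101100, weight = 4.
Tally weights:
  weight 0: 1 codewords.
  weight 2: 2 codewords.
  weight 3: 4 codewords.
  weight 4: 5 codewords.
  weight 5: 4 codewords.
Minimum distance d = smallest w > 0 with A_w > 0 = 2.
Sanity: Σ A_w = 16 = 2^4 = 16 ✓.


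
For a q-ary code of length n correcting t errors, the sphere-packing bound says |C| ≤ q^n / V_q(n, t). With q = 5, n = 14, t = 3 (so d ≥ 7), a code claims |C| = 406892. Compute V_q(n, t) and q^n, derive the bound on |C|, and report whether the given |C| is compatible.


V_q(n, t) = 24809, q^n = 6103515625, Hamming bound = 246020, |C| = 406892 > bound (violated).

Step 1: Compute V_q(n, t) = Σ_{j=0}^3 C(n, j) (q−1)^j.
  j = 0: C(14,0)·(4)^0 = 1·1 = 1.
  j = 1: C(14,1)·(4)^1 = 14·4 = 56.
  j = 2: C(14,2)·(4)^2 = 91·16 = 1456.
  j = 3: C(14,3)·(4)^3 = 364·64 = 23296.
  V_q(n, t) = 1 + 56 + 1456 + 23296 = 24809.
Step 2: q^n = 5^14 = 6103515625.
Step 3: Hamming bound ⌊q^n / V_q(n,t)⌋ = ⌊6103515625/24809⌋ = 246020.
Step 4: Compare |C| = 406892 to 246020: violated.
The claimed |C| lies above the Hamming bound, so no 5-ary code of length 14 with d ≥ 7 can have 406892 codewords.


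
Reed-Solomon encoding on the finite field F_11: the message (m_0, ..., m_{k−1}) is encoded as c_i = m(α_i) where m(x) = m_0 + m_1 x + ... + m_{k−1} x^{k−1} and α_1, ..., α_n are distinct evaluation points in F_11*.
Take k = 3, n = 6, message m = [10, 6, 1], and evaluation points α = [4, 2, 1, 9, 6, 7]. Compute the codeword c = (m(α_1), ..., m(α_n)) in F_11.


c = [6, 4, 6, 2, 5, 2]

Message polynomial: m(x) = 10 + 6·x + 1·x^2 (mod 11).
For each evaluation point α_i, compute m(α_i) mod 11:
  α_1 = 4: Horner steps 1 → 10 → 6, so m(4) = 6.
  α_2 = 2: Horner steps 1 → 8 → 4, so m(2) = 4.
  α_3 = 1: Horner steps 1 → 7 → 6, so m(1) = 6.
  α_4 = 9: Horner steps 1 → 4 → 2, so m(9) = 2.
  α_5 = 6: Horner steps 1 → 1 → 5, so m(6) = 5.
  α_6 = 7: Horner steps 1 → 2 → 2, so m(7) = 2.
Codeword c = [6, 4, 6, 2, 5, 2] ∈ F_11^6.


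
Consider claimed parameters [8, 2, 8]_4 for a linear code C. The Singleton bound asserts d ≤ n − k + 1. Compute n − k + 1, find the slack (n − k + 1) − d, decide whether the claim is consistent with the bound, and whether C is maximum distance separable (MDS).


Singleton RHS = n − k + 1 = 7, slack = -1, bound violated (no such code; not MDS).

Singleton bound: d ≤ n − k + 1.
Here n = 8, k = 2, so n − k + 1 = 7.
Given d = 8, check d ≤ 7: NO.
Slack = (n − k + 1) − d = -1.
The slack is negative: d = 8 exceeds n − k + 1 = 7 by 1, so the Singleton bound is violated and no linear [8, 2, 8]_4 code can exist. In particular it is not MDS (MDS requires d = n − k + 1 exactly).
Description: the claimed parameters are [8, 2, 8]_4; such a code would be impossible (violates the Singleton bound).


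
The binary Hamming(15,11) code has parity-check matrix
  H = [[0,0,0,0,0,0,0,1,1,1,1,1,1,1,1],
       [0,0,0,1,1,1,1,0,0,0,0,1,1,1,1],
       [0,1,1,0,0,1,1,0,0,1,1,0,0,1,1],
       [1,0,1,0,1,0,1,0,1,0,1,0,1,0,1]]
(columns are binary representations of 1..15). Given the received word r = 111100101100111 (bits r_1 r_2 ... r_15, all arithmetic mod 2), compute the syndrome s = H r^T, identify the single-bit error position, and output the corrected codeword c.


s = (1, 1, 0, 0)^T, error position = 12, corrected codeword c = 111100101101111

Compute s = H r^T mod 2 one row at a time:
  s_1 = 0 + 1 + 1 + 0 + 0 + 1 + 1 + 1 = 5 ≡ 1 (mod 2).
  s_2 = 1 + 0 + 0 + 1 + 0 + 1 + 1 + 1 = 5 ≡ 1 (mod 2).
  s_3 = 1 + 1 + 0 + 1 + 1 + 0 + 1 + 1 = 6 ≡ 0 (mod 2).
  s_4 = 1 + 1 + 0 + 1 + 1 + 0 + 1 + 1 = 6 ≡ 0 (mod 2).
s = (1, 1, 0, 0)^T — this equals column 12 of H (binary 1100), so error is at position 12.
Correct: flip bit 12 of r = 111100101100111 to get c = 111100101101111.


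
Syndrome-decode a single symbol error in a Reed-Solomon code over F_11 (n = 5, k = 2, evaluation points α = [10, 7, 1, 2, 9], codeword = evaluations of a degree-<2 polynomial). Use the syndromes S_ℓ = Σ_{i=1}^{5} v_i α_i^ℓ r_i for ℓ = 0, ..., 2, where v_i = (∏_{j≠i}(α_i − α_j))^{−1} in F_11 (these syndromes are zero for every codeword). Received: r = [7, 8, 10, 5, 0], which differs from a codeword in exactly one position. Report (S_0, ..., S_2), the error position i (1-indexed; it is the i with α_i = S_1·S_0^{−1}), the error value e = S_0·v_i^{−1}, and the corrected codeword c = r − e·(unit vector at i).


S = (9, 7, 3), error at position 4, error magnitude e = 10, c = [7, 8, 10, 6, 0].

Step 1: column multipliers v_i = (∏_{j≠i}(α_i − α_j))^{−1} mod 11.
  i = 1 (α = 10): (10−7)(10−1)(10−2)(10−9) = 3·9·8·1 = 216 ≡ 7, so v_1 = 7^{−1} = 8 (mod 11).
  i = 2 (α = 7): (7−10)(7−1)(7−2)(7−9) = (−3)·6·5·(−2) = 180 ≡ 4, so v_2 = 4^{−1} = 3 (mod 11).
  i = 3 (α = 1): (1−10)(1−7)(1−2)(1−9) = (−9)·(−6)·(−1)·(−8) = 432 ≡ 3, so v_3 = 3^{−1} = 4 (mod 11).
  i = 4 (α = 2): (2−10)(2−7)(2−1)(2−9) = (−8)·(−5)·1·(−7) = −280 ≡ 6, so v_4 = 6^{−1} = 2 (mod 11).
  i = 5 (α = 9): (9−10)(9−7)(9−1)(9−2) = (−1)·2·8·7 = −112 ≡ 9, so v_5 = 9^{−1} = 5 (mod 11).
  v = [8, 3, 4, 2, 5].
Step 2: syndromes of r = [7, 8, 10, 5, 0] (all sums mod 11).
  S_0 = Σ v_i r_i = 8·7 + 3·8 + 4·10 + 2·5 + 5·0 = 130 ≡ 9.
  S_1 = Σ v_i α_i r_i = 8·10·7 + 3·7·8 + 4·1·10 + 2·2·5 + 5·9·0 = 788 ≡ 7.
  α_i^2 mod 11 = [1, 5, 1, 4, 4].
  S_2 = Σ v_i α_i^2 r_i = 8·1·7 + 3·5·8 + 4·1·10 + 2·4·5 + 5·4·0 = 256 ≡ 3.
  S = (9, 7, 3) ≠ 0, so r is not a codeword (an error is present).
Step 3: locate the error. For a single error e at position i, S_ℓ = v_i·e·α_i^ℓ, so α_err = S_1/S_0.
  S_0^{−1} = 9^{−1} = 5 (mod 11), so α_err = 7·5 = 35 ≡ 2 = α_4. Error position i = 4.
  Consistency check: S_2/S_1 = 3·8 = 24 ≡ 2 = α_err ✓ (single-error assumption holds).
Step 4: error magnitude e = S_0/v_4 = S_0·∏_{j≠4}(α_4 − α_j) = 9·6 = 54 ≡ 10 (mod 11).
Step 5: correct position 4: c_4 = r_4 − e = 5 − 10 ≡ 6 (mod 11). Hence c = [7, 8, 10, 6, 0].
  Check: interpolating c through the α_i gives m(x) = 3 + 7·x (degree < 2) with m(α_i) = c_i for every i, so c is indeed a codeword.


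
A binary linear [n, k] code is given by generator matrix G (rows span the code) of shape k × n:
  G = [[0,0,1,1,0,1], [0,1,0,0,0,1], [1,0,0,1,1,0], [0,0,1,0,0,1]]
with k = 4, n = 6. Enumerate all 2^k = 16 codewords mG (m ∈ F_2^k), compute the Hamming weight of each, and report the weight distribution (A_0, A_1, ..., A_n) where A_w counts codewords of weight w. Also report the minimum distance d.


Weight distribution: A_0 = 1, A_1 = 1, A_2 = 4, A_3 = 4, A_4 = 3, A_5 = 3. Minimum distance d = 1.

Enumerate all 2^4 = 16 messages m ∈ F_2^4.
For each, compute codeword c = mG in F_2^6, then tally its weight.
  m = 0000 → c = 000000, weight = 0.
  m = 1000 → c = 001101, weight = 3.
  m = 0100 → c = 010001, weight = 2.
  m = 1100 → c = 011100, weight = 3.
  m = 0010 → c = 100110, weight = 3.
  m = 1010 → c = 101011, weight = 4.
  m = 0110 → c = 110111, weight = 5.
  m = 1110 → c = 111010, weight = 4.
  m = 0001 → c = 001001, weight = 2.
  m = 1001 → c = 000100, weight = 1.
  m = 0101 → c = 011000, weight = 2.
  m = 1101 → c = 010101, weight = 3.
  m = 0011 → c = 101111, weight = 5.
  m = 1011 → c = 100010, weight = 2.
  m = 0111 → c = 111110, weight = 5.
  m = 1111 → c = 110011, weight = 4.
Tally weights:
  weight 0: 1 codewords.
  weight 1: 1 codewords.
  weight 2: 4 codewords.
  weight 3: 4 codewords.
  weight 4: 3 codewords.
  weight 5: 3 codewords.
Minimum distance d = smallest w > 0 with A_w > 0 = 1.
Sanity: Σ A_w = 16 = 2^4 = 16 ✓.


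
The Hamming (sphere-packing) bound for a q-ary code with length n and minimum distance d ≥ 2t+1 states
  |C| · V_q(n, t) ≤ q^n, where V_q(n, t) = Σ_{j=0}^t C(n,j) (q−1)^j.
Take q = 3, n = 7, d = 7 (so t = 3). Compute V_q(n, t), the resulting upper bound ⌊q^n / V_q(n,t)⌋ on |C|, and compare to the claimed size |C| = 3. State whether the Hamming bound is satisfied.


V_q(n, t) = 379, q^n = 2187, Hamming bound = 5, |C| = 3 ≤ bound (satisfied).

Step 1: Compute V_q(n, t) = Σ_{j=0}^3 C(n, j) (q−1)^j.
  j = 0: C(7,0)·(2)^0 = 1·1 = 1.
  j = 1: C(7,1)·(2)^1 = 7·2 = 14.
  j = 2: C(7,2)·(2)^2 = 21·4 = 84.
  j = 3: C(7,3)·(2)^3 = 35·8 = 280.
  V_q(n, t) = 1 + 14 + 84 + 280 = 379.
Step 2: q^n = 3^7 = 2187.
Step 3: Hamming bound ⌊q^n / V_q(n,t)⌋ = ⌊2187/379⌋ = 5.
Step 4: Compare |C| = 3 to 5: satisfied.
The claimed |C| lies below the Hamming bound.


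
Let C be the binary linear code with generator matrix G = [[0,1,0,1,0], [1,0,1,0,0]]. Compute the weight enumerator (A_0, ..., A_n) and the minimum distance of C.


Weight distribution: A_0 = 1, A_2 = 2, A_4 = 1. Minimum distance d = 2.

Enumerate all 2^2 = 4 messages m ∈ F_2^2.
For each, compute codeword c = mG in F_2^5, then tally its weight.
  m = 00 → c = 00000, weight = 0.
  m = 10 → c = 01010, weight = 2.
  m = 01 → c = 10100, weight = 2.
  m = 11 → c = 11110, weight = 4.
Tally weights:
  weight 0: 1 codewords.
  weight 2: 2 codewords.
  weight 4: 1 codewords.
Minimum distance d = smallest w > 0 with A_w > 0 = 2.
Sanity: Σ A_w = 4 = 2^2 = 4 ✓.


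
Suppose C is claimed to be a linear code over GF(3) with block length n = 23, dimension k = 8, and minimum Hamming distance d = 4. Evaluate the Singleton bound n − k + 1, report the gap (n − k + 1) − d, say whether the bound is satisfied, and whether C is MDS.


Singleton RHS = n − k + 1 = 16, slack = 12, bound satisfied, not MDS.

Singleton bound: d ≤ n − k + 1.
Here n = 23, k = 8, so n − k + 1 = 16.
Given d = 4, check d ≤ 16: YES.
Slack = (n − k + 1) − d = 12.
The code is NOT MDS (slack = 12 > 0).
Description: the claimed parameters are [23, 8, 4]_3; such a code would be non-MDS.


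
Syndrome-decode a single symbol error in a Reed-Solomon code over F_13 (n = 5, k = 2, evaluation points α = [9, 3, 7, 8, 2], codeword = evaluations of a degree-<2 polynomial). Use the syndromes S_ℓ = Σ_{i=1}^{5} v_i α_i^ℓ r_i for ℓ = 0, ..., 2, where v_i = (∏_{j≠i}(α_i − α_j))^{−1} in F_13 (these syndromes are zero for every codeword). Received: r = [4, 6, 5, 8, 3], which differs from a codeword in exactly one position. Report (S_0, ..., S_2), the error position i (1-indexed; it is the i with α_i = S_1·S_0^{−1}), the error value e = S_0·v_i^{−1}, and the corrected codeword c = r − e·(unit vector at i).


S = (1, 9, 3), error at position 1, error magnitude e = 6, c = [11, 6, 5, 8, 3].

Step 1: column multipliers v_i = (∏_{j≠i}(α_i − α_j))^{−1} mod 13.
  i = 1 (α = 9): (9−3)(9−7)(9−8)(9−2) = 6·2·1·7 = 84 ≡ 6, so v_1 = 6^{−1} = 11 (mod 13).
  i = 2 (α = 3): (3−9)(3−7)(3−8)(3−2) = (−6)·(−4)·(−5)·1 = −120 ≡ 10, so v_2 = 10^{−1} = 4 (mod 13).
  i = 3 (α = 7): (7−9)(7−3)(7−8)(7−2) = (−2)·4·(−1)·5 = 40 ≡ 1, so v_3 = 1^{−1} = 1 (mod 13).
  i = 4 (α = 8): (8−9)(8−3)(8−7)(8−2) = (−1)·5·1·6 = −30 ≡ 9, so v_4 = 9^{−1} = 3 (mod 13).
  i = 5 (α = 2): (2−9)(2−3)(2−7)(2−8) = (−7)·(−1)·(−5)·(−6) = 210 ≡ 2, so v_5 = 2^{−1} = 7 (mod 13).
  v = [11, 4, 1, 3, 7].
Step 2: syndromes of r = [4, 6, 5, 8, 3] (all sums mod 13).
  S_0 = Σ v_i r_i = 11·4 + 4·6 + 1·5 + 3·8 + 7·3 = 118 ≡ 1.
  S_1 = Σ v_i α_i r_i = 11·9·4 + 4·3·6 + 1·7·5 + 3·8·8 + 7·2·3 = 737 ≡ 9.
  α_i^2 mod 13 = [3, 9, 10, 12, 4].
  S_2 = Σ v_i α_i^2 r_i = 11·3·4 + 4·9·6 + 1·10·5 + 3·12·8 + 7·4·3 = 770 ≡ 3.
  S = (1, 9, 3) ≠ 0, so r is not a codeword (an error is present).
Step 3: locate the error. For a single error e at position i, S_ℓ = v_i·e·α_i^ℓ, so α_err = S_1/S_0.
  S_0^{−1} = 1^{−1} = 1 (mod 13), so α_err = 9·1 = 9 ≡ 9 = α_1. Error position i = 1.
  Consistency check: S_2/S_1 = 3·3 = 9 ≡ 9 = α_err ✓ (single-error assumption holds).
Step 4: error magnitude e = S_0/v_1 = S_0·∏_{j≠1}(α_1 − α_j) = 1·6 = 6 ≡ 6 (mod 13).
Step 5: correct position 1: c_1 = r_1 − e = 4 − 6 ≡ 11 (mod 13). Hence c = [11, 6, 5, 8, 3].
  Check: interpolating c through the α_i gives m(x) = 10 + 3·x (degree < 2) with m(α_i) = c_i for every i, so c is indeed a codeword.


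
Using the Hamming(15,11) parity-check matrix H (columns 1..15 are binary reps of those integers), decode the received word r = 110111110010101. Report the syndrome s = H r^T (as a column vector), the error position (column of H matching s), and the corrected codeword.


s = (0, 0, 1, 0)^T, error position = 2, corrected codeword c = 100111110010101

Compute s = H r^T mod 2 one row at a time:
  s_1 = 1 + 0 + 0 + 1 + 0 + 1 + 0 + 1 = 4 ≡ 0 (mod 2).
  s_2 = 1 + 1 + 1 + 1 + 0 + 1 + 0 + 1 = 6 ≡ 0 (mod 2).
  s_3 = 1 + 0 + 1 + 1 + 0 + 1 + 0 + 1 = 5 ≡ 1 (mod 2).
  s_4 = 1 + 0 + 1 + 1 + 0 + 1 + 1 + 1 = 6 ≡ 0 (mod 2).
s = (0, 0, 1, 0)^T — this equals column 2 of H (binary 0010), so error is at position 2.
Correct: flip bit 2 of r = 110111110010101 to get c = 100111110010101.


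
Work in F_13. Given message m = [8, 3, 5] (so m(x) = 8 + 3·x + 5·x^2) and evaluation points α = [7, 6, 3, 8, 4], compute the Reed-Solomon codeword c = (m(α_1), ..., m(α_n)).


c = [1, 11, 10, 1, 9]

Message polynomial: m(x) = 8 + 3·x + 5·x^2 (mod 13).
For each evaluation point α_i, compute m(α_i) mod 13:
  α_1 = 7: Horner steps 5 → 12 → 1, so m(7) = 1.
  α_2 = 6: Horner steps 5 → 7 → 11, so m(6) = 11.
  α_3 = 3: Horner steps 5 → 5 → 10, so m(3) = 10.
  α_4 = 8: Horner steps 5 → 4 → 1, so m(8) = 1.
  α_5 = 4: Horner steps 5 → 10 → 9, so m(4) = 9.
Codeword c = [1, 11, 10, 1, 9] ∈ F_13^5.


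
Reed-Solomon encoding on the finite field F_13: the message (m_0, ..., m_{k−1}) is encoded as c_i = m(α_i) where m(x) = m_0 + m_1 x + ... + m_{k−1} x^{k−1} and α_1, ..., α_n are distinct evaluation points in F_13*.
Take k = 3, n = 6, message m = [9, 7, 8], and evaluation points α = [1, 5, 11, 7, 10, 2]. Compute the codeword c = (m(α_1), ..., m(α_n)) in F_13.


c = [11, 10, 1, 8, 8, 3]

Message polynomial: m(x) = 9 + 7·x + 8·x^2 (mod 13).
For each evaluation point α_i, compute m(α_i) mod 13:
  α_1 = 1: Horner steps 8 → 2 → 11, so m(1) = 11.
  α_2 = 5: Horner steps 8 → 8 → 10, so m(5) = 10.
  α_3 = 11: Horner steps 8 → 4 → 1, so m(11) = 1.
  α_4 = 7: Horner steps 8 → 11 → 8, so m(7) = 8.
  α_5 = 10: Horner steps 8 → 9 → 8, so m(10) = 8.
  α_6 = 2: Horner steps 8 → 10 → 3, so m(2) = 3.
Codeword c = [11, 10, 1, 8, 8, 3] ∈ F_13^6.


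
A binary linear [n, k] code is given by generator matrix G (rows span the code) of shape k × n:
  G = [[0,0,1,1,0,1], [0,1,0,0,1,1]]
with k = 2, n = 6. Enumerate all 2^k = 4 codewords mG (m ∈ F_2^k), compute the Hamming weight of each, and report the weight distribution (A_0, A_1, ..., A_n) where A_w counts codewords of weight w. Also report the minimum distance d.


Weight distribution: A_0 = 1, A_3 = 2, A_4 = 1. Minimum distance d = 3.

Enumerate all 2^2 = 4 messages m ∈ F_2^2.
For each, compute codeword c = mG in F_2^6, then tally its weight.
  m = 00 → c = 000000, weight = 0.
  m = 10 → c = 001101, weight = 3.
  m = 01 → c = 010011, weight = 3.
  m = 11 → c = 011110, weight = 4.
Tally weights:
  weight 0: 1 codewords.
  weight 3: 2 codewords.
  weight 4: 1 codewords.
Minimum distance d = smallest w > 0 with A_w > 0 = 3.
Sanity: Σ A_w = 4 = 2^2 = 4 ✓.


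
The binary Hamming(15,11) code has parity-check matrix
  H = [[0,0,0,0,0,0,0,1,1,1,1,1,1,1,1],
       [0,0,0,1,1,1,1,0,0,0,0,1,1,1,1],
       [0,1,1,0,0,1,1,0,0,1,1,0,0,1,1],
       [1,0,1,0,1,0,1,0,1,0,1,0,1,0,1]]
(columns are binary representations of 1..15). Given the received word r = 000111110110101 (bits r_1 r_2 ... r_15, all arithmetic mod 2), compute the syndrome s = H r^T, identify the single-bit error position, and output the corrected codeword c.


s = (1, 0, 1, 1)^T, error position = 11, corrected codeword c = 000111110100101

Compute s = H r^T mod 2 one row at a time:
  s_1 = 1 + 0 + 1 + 1 + 0 + 1 + 0 + 1 = 5 ≡ 1 (mod 2).
  s_2 = 1 + 1 + 1 + 1 + 0 + 1 + 0 + 1 = 6 ≡ 0 (mod 2).
  s_3 = 0 + 0 + 1 + 1 + 1 + 1 + 0 + 1 = 5 ≡ 1 (mod 2).
  s_4 = 0 + 0 + 1 + 1 + 0 + 1 + 1 + 1 = 5 ≡ 1 (mod 2).
s = (1, 0, 1, 1)^T — this equals column 11 of H (binary 1011), so error is at position 11.
Correct: flip bit 11 of r = 000111110110101 to get c = 000111110100101.


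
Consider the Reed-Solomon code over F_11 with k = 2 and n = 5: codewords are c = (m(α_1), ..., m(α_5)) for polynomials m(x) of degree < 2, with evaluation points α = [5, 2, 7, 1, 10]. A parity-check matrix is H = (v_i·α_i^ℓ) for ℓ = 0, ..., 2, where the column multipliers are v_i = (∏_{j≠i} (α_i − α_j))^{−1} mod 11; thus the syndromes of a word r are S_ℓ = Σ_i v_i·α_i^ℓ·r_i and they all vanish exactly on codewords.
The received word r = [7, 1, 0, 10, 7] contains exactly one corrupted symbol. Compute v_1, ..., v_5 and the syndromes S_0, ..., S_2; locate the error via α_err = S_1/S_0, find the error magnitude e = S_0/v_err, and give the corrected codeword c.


S = (6, 5, 6), error at position 5, error magnitude e = 1, c = [7, 1, 0, 10, 6].

Step 1: column multipliers v_i = (∏_{j≠i}(α_i − α_j))^{−1} mod 11.
  i = 1 (α = 5): (5−2)(5−7)(5−1)(5−10) = 3·(−2)·4·(−5) = 120 ≡ 10, so v_1 = 10^{−1} = 10 (mod 11).
  i = 2 (α = 2): (2−5)(2−7)(2−1)(2−10) = (−3)·(−5)·1·(−8) = −120 ≡ 1, so v_2 = 1^{−1} = 1 (mod 11).
  i = 3 (α = 7): (7−5)(7−2)(7−1)(7−10) = 2·5·6·(−3) = −180 ≡ 7, so v_3 = 7^{−1} = 8 (mod 11).
  i = 4 (α = 1): (1−5)(1−2)(1−7)(1−10) = (−4)·(−1)·(−6)·(−9) = 216 ≡ 7, so v_4 = 7^{−1} = 8 (mod 11).
  i = 5 (α = 10): (10−5)(10−2)(10−7)(10−1) = 5·8·3·9 = 1080 ≡ 2, so v_5 = 2^{−1} = 6 (mod 11).
  v = [10, 1, 8, 8, 6].
Step 2: syndromes of r = [7, 1, 0, 10, 7] (all sums mod 11).
  S_0 = Σ v_i r_i = 10·7 + 1·1 + 8·0 + 8·10 + 6·7 = 193 ≡ 6.
  S_1 = Σ v_i α_i r_i = 10·5·7 + 1·2·1 + 8·7·0 + 8·1·10 + 6·10·7 = 852 ≡ 5.
  α_i^2 mod 11 = [3, 4, 5, 1, 1].
  S_2 = Σ v_i α_i^2 r_i = 10·3·7 + 1·4·1 + 8·5·0 + 8·1·10 + 6·1·7 = 336 ≡ 6.
  S = (6, 5, 6) ≠ 0, so r is not a codeword (an error is present).
Step 3: locate the error. For a single error e at position i, S_ℓ = v_i·e·α_i^ℓ, so α_err = S_1/S_0.
  S_0^{−1} = 6^{−1} = 2 (mod 11), so α_err = 5·2 = 10 ≡ 10 = α_5. Error position i = 5.
  Consistency check: S_2/S_1 = 6·9 = 54 ≡ 10 = α_err ✓ (single-error assumption holds).
Step 4: error magnitude e = S_0/v_5 = S_0·∏_{j≠5}(α_5 − α_j) = 6·2 = 12 ≡ 1 (mod 11).
Step 5: correct position 5: c_5 = r_5 − e = 7 − 1 ≡ 6 (mod 11). Hence c = [7, 1, 0, 10, 6].
  Check: interpolating c through the α_i gives m(x) = 8 + 2·x (degree < 2) with m(α_i) = c_i for every i, so c is indeed a codeword.


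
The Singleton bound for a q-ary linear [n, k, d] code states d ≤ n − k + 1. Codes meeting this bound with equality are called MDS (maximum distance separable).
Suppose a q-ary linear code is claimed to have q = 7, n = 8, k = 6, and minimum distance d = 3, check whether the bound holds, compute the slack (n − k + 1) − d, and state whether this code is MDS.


Singleton RHS = n − k + 1 = 3, slack = 0, bound satisfied, MDS.

Singleton bound: d ≤ n − k + 1.
Here n = 8, k = 6, so n − k + 1 = 3.
Given d = 3, check d ≤ 3: YES.
Slack = (n − k + 1) − d = 0.
The code is MDS (slack = 0).
Description: the claimed parameters are [8, 6, 3]_7; such a code would be MDS (meets Singleton bound).


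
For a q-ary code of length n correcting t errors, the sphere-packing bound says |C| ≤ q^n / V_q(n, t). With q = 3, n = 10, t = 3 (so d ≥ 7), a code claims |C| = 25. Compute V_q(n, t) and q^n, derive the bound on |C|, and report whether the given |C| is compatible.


V_q(n, t) = 1161, q^n = 59049, Hamming bound = 50, |C| = 25 ≤ bound (satisfied).

Step 1: Compute V_q(n, t) = Σ_{j=0}^3 C(n, j) (q−1)^j.
  j = 0: C(10,0)·(2)^0 = 1·1 = 1.
  j = 1: C(10,1)·(2)^1 = 10·2 = 20.
  j = 2: C(10,2)·(2)^2 = 45·4 = 180.
  j = 3: C(10,3)·(2)^3 = 120·8 = 960.
  V_q(n, t) = 1 + 20 + 180 + 960 = 1161.
Step 2: q^n = 3^10 = 59049.
Step 3: Hamming bound ⌊q^n / V_q(n,t)⌋ = ⌊59049/1161⌋ = 50.
Step 4: Compare |C| = 25 to 50: satisfied.
The claimed |C| lies below the Hamming bound.


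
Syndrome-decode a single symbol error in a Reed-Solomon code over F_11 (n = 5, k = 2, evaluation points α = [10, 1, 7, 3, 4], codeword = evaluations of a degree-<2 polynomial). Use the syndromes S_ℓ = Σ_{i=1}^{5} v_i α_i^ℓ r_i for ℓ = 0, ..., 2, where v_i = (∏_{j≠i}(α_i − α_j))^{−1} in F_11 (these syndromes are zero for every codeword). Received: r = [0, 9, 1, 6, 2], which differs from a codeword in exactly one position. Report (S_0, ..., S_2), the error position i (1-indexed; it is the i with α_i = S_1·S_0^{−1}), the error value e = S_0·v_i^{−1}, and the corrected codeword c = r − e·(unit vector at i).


S = (10, 10, 10), error at position 2, error magnitude e = 6, c = [0, 3, 1, 6, 2].

Step 1: column multipliers v_i = (∏_{j≠i}(α_i − α_j))^{−1} mod 11.
  i = 1 (α = 10): (10−1)(10−7)(10−3)(10−4) = 9·3·7·6 = 1134 ≡ 1, so v_1 = 1^{−1} = 1 (mod 11).
  i = 2 (α = 1): (1−10)(1−7)(1−3)(1−4) = (−9)·(−6)·(−2)·(−3) = 324 ≡ 5, so v_2 = 5^{−1} = 9 (mod 11).
  i = 3 (α = 7): (7−10)(7−1)(7−3)(7−4) = (−3)·6·4·3 = −216 ≡ 4, so v_3 = 4^{−1} = 3 (mod 11).
  i = 4 (α = 3): (3−10)(3−1)(3−7)(3−4) = (−7)·2·(−4)·(−1) = −56 ≡ 10, so v_4 = 10^{−1} = 10 (mod 11).
  i = 5 (α = 4): (4−10)(4−1)(4−7)(4−3) = (−6)·3·(−3)·1 = 54 ≡ 10, so v_5 = 10^{−1} = 10 (mod 11).
  v = [1, 9, 3, 10, 10].
Step 2: syndromes of r = [0, 9, 1, 6, 2] (all sums mod 11).
  S_0 = Σ v_i r_i = 1·0 + 9·9 + 3·1 + 10·6 + 10·2 = 164 ≡ 10.
  S_1 = Σ v_i α_i r_i = 1·10·0 + 9·1·9 + 3·7·1 + 10·3·6 + 10·4·2 = 362 ≡ 10.
  α_i^2 mod 11 = [1, 1, 5, 9, 5].
  S_2 = Σ v_i α_i^2 r_i = 1·1·0 + 9·1·9 + 3·5·1 + 10·9·6 + 10·5·2 = 736 ≡ 10.
  S = (10, 10, 10) ≠ 0, so r is not a codeword (an error is present).
Step 3: locate the error. For a single error e at position i, S_ℓ = v_i·e·α_i^ℓ, so α_err = S_1/S_0.
  S_0^{−1} = 10^{−1} = 10 (mod 11), so α_err = 10·10 = 100 ≡ 1 = α_2. Error position i = 2.
  Consistency check: S_2/S_1 = 10·10 = 100 ≡ 1 = α_err ✓ (single-error assumption holds).
Step 4: error magnitude e = S_0/v_2 = S_0·∏_{j≠2}(α_2 − α_j) = 10·5 = 50 ≡ 6 (mod 11).
Step 5: correct position 2: c_2 = r_2 − e = 9 − 6 ≡ 3 (mod 11). Hence c = [0, 3, 1, 6, 2].
  Check: interpolating c through the α_i gives m(x) = 7 + 7·x (degree < 2) with m(α_i) = c_i for every i, so c is indeed a codeword.


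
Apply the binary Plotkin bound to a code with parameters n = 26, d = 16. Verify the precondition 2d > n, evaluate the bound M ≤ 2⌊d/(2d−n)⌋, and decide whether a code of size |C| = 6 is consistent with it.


Plotkin bound M ≤ 4; given |C| = 6 > bound (violated).

Check applicability: 2d = 32, n = 26.
2d − n = 6 > 0, so Plotkin applies.
Compute d/(2d−n) = 16/6 ≈ 2.6667.
⌊d/(2d−n)⌋ = 2.
Plotkin bound: M ≤ 2·2 = 4.
Given |C| = 6, check: VIOLATED.
This |C| is above the Plotkin bound, so no binary code with n = 26, d = 16 and 6 codewords exists.


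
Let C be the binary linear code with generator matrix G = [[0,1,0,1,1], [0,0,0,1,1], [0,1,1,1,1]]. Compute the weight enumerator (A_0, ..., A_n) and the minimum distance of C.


Weight distribution: A_0 = 1, A_1 = 2, A_2 = 2, A_3 = 2, A_4 = 1. Minimum distance d = 1.

Enumerate all 2^3 = 8 messages m ∈ F_2^3.
For each, compute codeword c = mG in F_2^5, then tally its weight.
  m = 000 → c = 00000, weight = 0.
  m = 100 → c = 01011, weight = 3.
  m = 010 → c = 00011, weight = 2.
  m = 110 → c = 01000, weight = 1.
  m = 001 → c = 01111, weight = 4.
  m = 101 → c = 00100, weight = 1.
  m = 011 → c = 01100, weight = 2.
  m = 111 → c = 00111, weight = 3.
Tally weights:
  weight 0: 1 codewords.
  weight 1: 2 codewords.
  weight 2: 2 codewords.
  weight 3: 2 codewords.
  weight 4: 1 codewords.
Minimum distance d = smallest w > 0 with A_w > 0 = 1.
Sanity: Σ A_w = 8 = 2^3 = 8 ✓.
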